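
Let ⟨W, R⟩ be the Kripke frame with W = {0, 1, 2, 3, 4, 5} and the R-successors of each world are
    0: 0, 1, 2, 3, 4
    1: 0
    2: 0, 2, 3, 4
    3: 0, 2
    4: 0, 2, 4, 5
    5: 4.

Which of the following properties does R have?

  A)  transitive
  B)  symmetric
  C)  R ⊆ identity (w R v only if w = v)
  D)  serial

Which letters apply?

B, D

(A) not transitive: 0 R 4 and 4 R 5 but not 0 R 5.
(B) symmetric: every R-edge is matched by its reverse.
(C) not ⊆ identity: 0 R 1 with 0 ≠ 1.
(D) serial: every world has an R-successor.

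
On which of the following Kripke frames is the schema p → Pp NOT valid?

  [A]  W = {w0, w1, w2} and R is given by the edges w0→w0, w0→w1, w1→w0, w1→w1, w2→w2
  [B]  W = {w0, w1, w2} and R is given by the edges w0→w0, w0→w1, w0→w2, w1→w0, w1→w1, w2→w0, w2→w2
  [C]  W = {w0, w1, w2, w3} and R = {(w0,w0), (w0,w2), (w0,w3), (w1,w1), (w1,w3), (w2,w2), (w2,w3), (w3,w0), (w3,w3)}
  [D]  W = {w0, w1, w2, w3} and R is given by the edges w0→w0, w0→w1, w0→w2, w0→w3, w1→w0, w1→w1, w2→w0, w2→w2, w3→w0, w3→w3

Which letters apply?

The schema p → Pp is the dual of axiom T; it is valid on a frame iff R is reflexive.
(A) R is reflexive (each world relates to itself), so the schema is valid here.
(B) R is reflexive (each world relates to itself), so the schema is valid here.
(C) R is reflexive (each world relates to itself), so the schema is valid here.
(D) R is reflexive (each world relates to itself), so the schema is valid here.

none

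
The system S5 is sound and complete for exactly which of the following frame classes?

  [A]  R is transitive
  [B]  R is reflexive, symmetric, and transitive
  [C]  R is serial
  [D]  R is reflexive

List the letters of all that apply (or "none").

B

(A) this class determines K4, not S5.
(B) S5 is sound and complete for exactly this class.
(C) this class determines D, not S5.
(D) this class determines T (= KT), not S5.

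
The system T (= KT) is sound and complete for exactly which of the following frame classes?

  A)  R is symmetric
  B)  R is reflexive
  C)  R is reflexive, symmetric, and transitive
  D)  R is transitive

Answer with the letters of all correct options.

B

(A) this class determines KB, not T (= KT).
(B) T (= KT) is sound and complete for exactly this class.
(C) this class determines S5, not T (= KT).
(D) this class determines K4, not T (= KT).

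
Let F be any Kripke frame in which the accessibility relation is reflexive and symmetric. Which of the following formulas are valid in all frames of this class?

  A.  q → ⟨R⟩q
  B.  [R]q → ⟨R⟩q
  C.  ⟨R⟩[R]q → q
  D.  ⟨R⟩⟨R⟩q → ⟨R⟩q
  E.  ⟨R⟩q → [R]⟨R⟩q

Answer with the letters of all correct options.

Reflexive relations are serial.
(A) q → ⟨R⟩q (the dual of axiom T) characterises the reflexive frames. Every such R is reflexive — valid.
(B) axiom D: valid iff R is serial. Every such R is serial — valid.
(C) ⟨R⟩[R]q → q is the dual of axiom B, which corresponds to symmetry. Every such R is symmetric — valid.
(D) ⟨R⟩⟨R⟩q → ⟨R⟩q (the dual of axiom 4) characterises the transitive frames. Such an R need not be transitive — not valid.
(E) ⟨R⟩q → [R]⟨R⟩q is axiom 5, which corresponds to the euclidean property. Such an R need not be euclidean — not valid.

A, B, C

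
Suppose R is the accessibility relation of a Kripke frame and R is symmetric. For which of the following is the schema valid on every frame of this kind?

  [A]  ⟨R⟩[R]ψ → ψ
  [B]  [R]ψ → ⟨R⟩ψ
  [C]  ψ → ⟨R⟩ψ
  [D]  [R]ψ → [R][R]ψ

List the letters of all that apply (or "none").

A

(A) ⟨R⟩[R]ψ → ψ is the dual of axiom B, which corresponds to symmetry. Every such R is symmetric — valid.
(B) [R]ψ → ⟨R⟩ψ (axiom D) characterises the serial frames. Such an R need not be serial — not valid.
(C) ψ → ⟨R⟩ψ is the dual of axiom T, which corresponds to reflexivity. Such an R need not be reflexive — not valid.
(D) [R]ψ → [R][R]ψ is axiom 4, which corresponds to transitivity. Such an R need not be transitive — not valid.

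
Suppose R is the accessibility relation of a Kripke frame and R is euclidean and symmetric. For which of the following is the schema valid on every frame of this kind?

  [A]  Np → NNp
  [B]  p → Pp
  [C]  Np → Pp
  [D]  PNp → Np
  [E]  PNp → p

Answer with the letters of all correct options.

A, D, E

A symmetric euclidean relation is transitive (uRv and vRw give vRu by symmetry, then uRw by the euclidean condition, applied at v).
(A) Np → NNp is axiom 4; it is valid on a frame exactly when R is transitive. Every such R is transitive, so valid.
(B) p → Pp (the dual of axiom T) characterises the reflexive frames. Such an R need not be reflexive — not valid.
(C) Np → Pp is axiom D, which corresponds to seriality. Such an R need not be serial — not valid.
(D) PNp → Np (the dual of axiom 5) characterises the euclidean frames. Every such R is euclidean — valid.
(E) PNp → p (the dual of axiom B) characterises the symmetric frames. Every such R is symmetric — valid.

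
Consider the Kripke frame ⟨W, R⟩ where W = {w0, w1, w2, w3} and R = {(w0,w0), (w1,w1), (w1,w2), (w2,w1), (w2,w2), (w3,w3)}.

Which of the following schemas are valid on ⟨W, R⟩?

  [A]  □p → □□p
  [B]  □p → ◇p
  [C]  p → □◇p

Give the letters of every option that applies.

A, B, C

R is symmetric: every R-edge is matched by its reverse.
R is transitive: R is closed under composition.
R is serial: every world has an R-successor.
(A) axiom 4: valid iff R is transitive. R is transitive — valid.
(B) □p → ◇p is axiom D; it is valid on a frame exactly when R is serial. R is serial, so valid.
(C) axiom B: valid iff R is symmetric. R is symmetric — valid.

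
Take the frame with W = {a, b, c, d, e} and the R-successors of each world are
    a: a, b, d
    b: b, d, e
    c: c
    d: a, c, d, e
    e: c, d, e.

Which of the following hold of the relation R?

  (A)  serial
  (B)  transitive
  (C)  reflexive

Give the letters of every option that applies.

A, C

(A) serial: every world has an R-successor.
(B) not transitive: a R b and b R e but not a R e.
(C) reflexive: each world relates to itself.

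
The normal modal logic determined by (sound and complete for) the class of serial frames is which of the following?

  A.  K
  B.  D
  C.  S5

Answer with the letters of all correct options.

B

(A) K is determined by the class of arbitrary frames.
(B) D is determined by exactly this class.
(C) S5 is determined by the class of reflexive, symmetric, and transitive frames.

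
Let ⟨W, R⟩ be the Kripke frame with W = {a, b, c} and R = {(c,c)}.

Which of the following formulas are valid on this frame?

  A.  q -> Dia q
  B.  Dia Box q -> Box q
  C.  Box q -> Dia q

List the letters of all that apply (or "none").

B

R is not reflexive: not a R a.
R is euclidean: any two R-successors of the same world are R-related.
R is not serial: a has no R-successor.
(A) q -> Dia q is the dual of axiom T; it is valid on a frame exactly when R is reflexive. R is not reflexive, so not valid.
(B) Dia Box q -> Box q is the dual of axiom 5, which corresponds to the euclidean property. R is euclidean — valid.
(C) Box q -> Dia q (axiom D) characterises the serial frames. R is not serial — not valid.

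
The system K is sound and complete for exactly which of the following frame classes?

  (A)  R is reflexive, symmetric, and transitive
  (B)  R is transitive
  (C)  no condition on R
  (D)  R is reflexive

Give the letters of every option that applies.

C

(A) this class determines S5, not K.
(B) this class determines K4, not K.
(C) K is sound and complete for exactly this class.
(D) this class determines T (= KT), not K.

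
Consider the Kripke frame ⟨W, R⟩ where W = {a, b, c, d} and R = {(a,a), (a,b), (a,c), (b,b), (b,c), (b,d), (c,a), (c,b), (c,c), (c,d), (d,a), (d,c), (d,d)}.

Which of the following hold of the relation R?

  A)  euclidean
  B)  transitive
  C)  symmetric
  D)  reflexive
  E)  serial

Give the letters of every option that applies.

(A) not euclidean: a R b and a R a but not b R a.
(B) not transitive: a R b and b R d but not a R d.
(C) not symmetric: a R b but not b R a.
(D) reflexive: each world relates to itself.
(E) serial: every world has an R-successor.

D, E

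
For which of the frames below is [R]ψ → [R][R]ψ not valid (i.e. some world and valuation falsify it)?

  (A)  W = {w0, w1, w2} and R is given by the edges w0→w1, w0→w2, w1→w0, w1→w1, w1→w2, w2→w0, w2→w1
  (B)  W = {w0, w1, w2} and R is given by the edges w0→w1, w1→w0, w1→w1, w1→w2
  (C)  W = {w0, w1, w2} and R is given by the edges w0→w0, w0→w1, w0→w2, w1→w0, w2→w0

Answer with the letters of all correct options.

A, B, C

The schema [R]ψ → [R][R]ψ is axiom 4; it is valid on a frame iff R is transitive.
(A) R is not transitive (w0 R w1 and w1 R w0 but not w0 R w0), so the schema fails here.
(B) R is not transitive (w0 R w1 and w1 R w0 but not w0 R w0), so the schema fails here.
(C) R is not transitive (w1 R w0 and w0 R w1 but not w1 R w1), so the schema fails here.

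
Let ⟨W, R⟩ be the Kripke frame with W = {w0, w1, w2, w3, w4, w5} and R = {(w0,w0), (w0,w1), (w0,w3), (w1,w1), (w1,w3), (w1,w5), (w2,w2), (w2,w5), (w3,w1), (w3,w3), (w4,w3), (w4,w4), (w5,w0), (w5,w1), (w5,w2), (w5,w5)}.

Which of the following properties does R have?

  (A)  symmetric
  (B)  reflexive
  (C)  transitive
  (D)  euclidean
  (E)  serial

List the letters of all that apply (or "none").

(A) not symmetric: w0 R w1 but not w1 R w0.
(B) reflexive: each world relates to itself.
(C) not transitive: w0 R w1 and w1 R w5 but not w0 R w5.
(D) not euclidean: w0 R w1 and w0 R w0 but not w1 R w0.
(E) serial: every world has an R-successor.

B, E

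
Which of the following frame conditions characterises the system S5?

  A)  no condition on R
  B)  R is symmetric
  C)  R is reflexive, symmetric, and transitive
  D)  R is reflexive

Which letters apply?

(A) this class determines K, not S5.
(B) this class determines KB, not S5.
(C) S5 is sound and complete for exactly this class.
(D) this class determines T (= KT), not S5.

C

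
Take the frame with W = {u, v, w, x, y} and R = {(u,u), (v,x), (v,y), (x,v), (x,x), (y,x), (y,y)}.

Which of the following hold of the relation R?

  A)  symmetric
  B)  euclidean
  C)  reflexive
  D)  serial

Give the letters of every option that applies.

(A) not symmetric: v R y but not y R v.
(B) not euclidean: v R x and v R y but not x R y.
(C) not reflexive: not v R v.
(D) not serial: w has no R-successor.

none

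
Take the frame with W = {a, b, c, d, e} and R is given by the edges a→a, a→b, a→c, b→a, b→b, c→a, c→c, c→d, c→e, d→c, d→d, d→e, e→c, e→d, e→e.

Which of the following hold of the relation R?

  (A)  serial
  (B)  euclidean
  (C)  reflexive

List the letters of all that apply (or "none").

(A) serial: every world has an R-successor.
(B) not euclidean: a R b and a R c but not b R c.
(C) reflexive: each world relates to itself.

A, C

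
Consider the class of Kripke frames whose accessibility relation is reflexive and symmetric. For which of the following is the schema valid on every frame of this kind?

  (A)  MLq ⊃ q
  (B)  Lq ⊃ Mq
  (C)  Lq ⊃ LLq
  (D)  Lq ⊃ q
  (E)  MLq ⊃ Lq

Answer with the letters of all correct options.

Reflexive relations are serial.
(A) MLq ⊃ q (the dual of axiom B) characterises the symmetric frames. Every such R is symmetric — valid.
(B) Lq ⊃ Mq is axiom D, which corresponds to seriality. Every such R is serial — valid.
(C) Lq ⊃ LLq is axiom 4; it is valid on a frame exactly when R is transitive. Such an R need not be transitive, so not valid.
(D) Lq ⊃ q is axiom T; it is valid on a frame exactly when R is reflexive. Every such R is reflexive, so valid.
(E) MLq ⊃ Lq is the dual of axiom 5, which corresponds to the euclidean property. Such an R need not be euclidean — not valid.

A, B, D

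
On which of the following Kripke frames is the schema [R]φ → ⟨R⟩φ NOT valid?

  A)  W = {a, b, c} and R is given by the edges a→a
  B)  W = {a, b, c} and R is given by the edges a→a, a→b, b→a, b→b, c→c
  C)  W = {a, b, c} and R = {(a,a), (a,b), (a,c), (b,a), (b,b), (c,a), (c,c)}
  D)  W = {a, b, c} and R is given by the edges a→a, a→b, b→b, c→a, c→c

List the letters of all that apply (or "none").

A

The schema [R]φ → ⟨R⟩φ is axiom D; it is valid on a frame iff R is serial.
(A) R is not serial (b has no R-successor), so the schema fails here.
(B) R is serial (every world has an R-successor), so the schema is valid here.
(C) R is serial (every world has an R-successor), so the schema is valid here.
(D) R is serial (every world has an R-successor), so the schema is valid here.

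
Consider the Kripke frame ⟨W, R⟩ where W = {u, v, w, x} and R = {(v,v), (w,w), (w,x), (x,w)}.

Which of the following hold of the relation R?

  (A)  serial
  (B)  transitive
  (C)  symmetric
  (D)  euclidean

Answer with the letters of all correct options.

C

(A) not serial: u has no R-successor.
(B) not transitive: x R w and w R x but not x R x.
(C) symmetric: every R-edge is matched by its reverse.
(D) not euclidean: w R x and w R x but not x R x.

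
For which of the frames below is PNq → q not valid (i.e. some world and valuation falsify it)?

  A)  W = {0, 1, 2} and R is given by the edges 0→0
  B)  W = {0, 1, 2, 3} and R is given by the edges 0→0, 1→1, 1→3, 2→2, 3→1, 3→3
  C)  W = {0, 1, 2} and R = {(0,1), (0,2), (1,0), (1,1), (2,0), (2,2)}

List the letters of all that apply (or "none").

The schema PNq → q is the dual of axiom B; it is valid on a frame iff R is symmetric.
(A) R is symmetric (every R-edge is matched by its reverse), so the schema is valid here.
(B) R is symmetric (every R-edge is matched by its reverse), so the schema is valid here.
(C) R is symmetric (every R-edge is matched by its reverse), so the schema is valid here.

none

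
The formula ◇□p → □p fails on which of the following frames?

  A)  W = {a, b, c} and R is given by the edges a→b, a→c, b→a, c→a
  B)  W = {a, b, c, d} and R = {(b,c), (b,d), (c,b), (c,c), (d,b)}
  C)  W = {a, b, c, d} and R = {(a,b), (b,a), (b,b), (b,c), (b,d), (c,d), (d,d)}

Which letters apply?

A, B, C

The schema ◇□p → □p is the dual of axiom 5; it is valid on a frame iff R is euclidean.
(A) R is not euclidean (a R b and a R c but not b R c), so the schema fails here.
(B) R is not euclidean (b R c and b R d but not c R d), so the schema fails here.
(C) R is not euclidean (b R a and b R c but not a R c), so the schema fails here.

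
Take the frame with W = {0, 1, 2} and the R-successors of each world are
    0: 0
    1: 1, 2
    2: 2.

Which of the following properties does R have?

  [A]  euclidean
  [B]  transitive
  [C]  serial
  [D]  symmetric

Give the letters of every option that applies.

(A) not euclidean: 1 R 2 and 1 R 1 but not 2 R 1.
(B) transitive: R is closed under composition.
(C) serial: every world has an R-successor.
(D) not symmetric: 1 R 2 but not 2 R 1.

B, C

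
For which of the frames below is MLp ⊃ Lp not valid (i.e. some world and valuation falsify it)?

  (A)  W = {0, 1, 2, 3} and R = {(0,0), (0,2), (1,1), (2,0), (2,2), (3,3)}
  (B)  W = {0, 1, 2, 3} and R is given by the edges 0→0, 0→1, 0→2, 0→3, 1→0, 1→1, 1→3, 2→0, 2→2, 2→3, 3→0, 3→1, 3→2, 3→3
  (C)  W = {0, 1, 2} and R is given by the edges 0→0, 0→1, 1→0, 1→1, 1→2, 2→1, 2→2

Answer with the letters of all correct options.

B, C

The schema MLp ⊃ Lp is the dual of axiom 5; it is valid on a frame iff R is euclidean.
(A) R is euclidean (any two R-successors of the same world are R-related), so the schema is valid here.
(B) R is not euclidean (0 R 1 and 0 R 2 but not 1 R 2), so the schema fails here.
(C) R is not euclidean (1 R 0 and 1 R 2 but not 0 R 2), so the schema fails here.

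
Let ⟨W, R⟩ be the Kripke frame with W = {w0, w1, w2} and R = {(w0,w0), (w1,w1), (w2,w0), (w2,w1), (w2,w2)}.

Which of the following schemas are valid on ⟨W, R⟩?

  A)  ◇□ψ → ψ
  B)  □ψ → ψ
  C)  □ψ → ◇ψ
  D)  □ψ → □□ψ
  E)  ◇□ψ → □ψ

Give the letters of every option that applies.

R is reflexive: each world relates to itself.
R is not symmetric: w2 R w0 but not w0 R w2.
R is transitive: R is closed under composition.
R is not euclidean: w2 R w0 and w2 R w1 but not w0 R w1.
R is serial: every world has an R-successor.
(A) the dual of axiom B: valid iff R is symmetric. R is not symmetric — not valid.
(B) □ψ → ψ is axiom T, which corresponds to reflexivity. R is reflexive — valid.
(C) □ψ → ◇ψ (axiom D) characterises the serial frames. R is serial — valid.
(D) □ψ → □□ψ (axiom 4) characterises the transitive frames. R is transitive — valid.
(E) ◇□ψ → □ψ is the dual of axiom 5, which corresponds to the euclidean property. R is not euclidean — not valid.

B, C, D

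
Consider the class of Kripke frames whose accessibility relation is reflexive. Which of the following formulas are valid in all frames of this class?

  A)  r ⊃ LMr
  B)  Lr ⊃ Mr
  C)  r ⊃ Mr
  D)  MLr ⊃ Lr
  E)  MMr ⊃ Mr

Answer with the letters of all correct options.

A reflexive relation is serial.
(A) r ⊃ LMr is axiom B, which corresponds to symmetry. Such an R need not be symmetric — not valid.
(B) Lr ⊃ Mr (axiom D) characterises the serial frames. Every such R is serial — valid.
(C) the dual of axiom T: valid iff R is reflexive. Every such R is reflexive — valid.
(D) the dual of axiom 5: valid iff R is euclidean. Such an R need not be euclidean — not valid.
(E) MMr ⊃ Mr (the dual of axiom 4) characterises the transitive frames. Such an R need not be transitive — not valid.

B, C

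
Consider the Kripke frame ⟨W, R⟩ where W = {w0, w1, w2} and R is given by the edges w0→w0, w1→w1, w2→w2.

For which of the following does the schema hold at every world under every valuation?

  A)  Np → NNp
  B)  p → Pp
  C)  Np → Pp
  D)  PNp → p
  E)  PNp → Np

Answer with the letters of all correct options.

R is reflexive: each world relates to itself.
R is symmetric: every R-edge is matched by its reverse.
R is transitive: R is closed under composition.
R is euclidean: any two R-successors of the same world are R-related.
R is serial: every world has an R-successor.
(A) Np → NNp is axiom 4, which corresponds to transitivity. R is transitive — valid.
(B) p → Pp (the dual of axiom T) characterises the reflexive frames. R is reflexive — valid.
(C) axiom D: valid iff R is serial. R is serial — valid.
(D) PNp → p is the dual of axiom B; it is valid on a frame exactly when R is symmetric. R is symmetric, so valid.
(E) PNp → Np is the dual of axiom 5; it is valid on a frame exactly when R is euclidean. R is euclidean, so valid.

A, B, C, D, E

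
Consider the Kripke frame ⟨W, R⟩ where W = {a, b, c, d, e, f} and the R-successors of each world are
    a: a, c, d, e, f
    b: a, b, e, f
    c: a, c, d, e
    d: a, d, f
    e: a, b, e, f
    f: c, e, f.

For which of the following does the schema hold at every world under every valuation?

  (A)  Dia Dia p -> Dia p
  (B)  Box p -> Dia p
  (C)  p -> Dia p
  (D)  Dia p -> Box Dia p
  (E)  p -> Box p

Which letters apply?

B, C

R is reflexive: each world relates to itself.
R is not transitive: a R e and e R b but not a R b.
R is not euclidean: a R c and a R f but not c R f.
R is serial: every world has an R-successor.
R is not a subset of the identity: a R c with a ≠ c.
(A) Dia Dia p -> Dia p is the dual of axiom 4; it is valid on a frame exactly when R is transitive. R is not transitive, so not valid.
(B) axiom D: valid iff R is serial. R is serial — valid.
(C) p -> Dia p is the dual of axiom T; it is valid on a frame exactly when R is reflexive. R is reflexive, so valid.
(D) Dia p -> Box Dia p is axiom 5, which corresponds to the euclidean property. R is not euclidean — not valid.
(E) p -> Box p is valid only on frames where every R-edge is a self-loop. Here R ⊄ identity — not valid.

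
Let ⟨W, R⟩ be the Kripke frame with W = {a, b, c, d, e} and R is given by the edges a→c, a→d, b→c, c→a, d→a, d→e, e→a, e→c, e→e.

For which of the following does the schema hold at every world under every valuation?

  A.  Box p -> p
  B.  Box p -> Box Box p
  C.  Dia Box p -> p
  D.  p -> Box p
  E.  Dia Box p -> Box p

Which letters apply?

R is not reflexive: not a R a.
R is not symmetric: b R c but not c R b.
R is not transitive: a R c and c R a but not a R a.
R is not euclidean: a R c and a R d but not c R d.
R is not a subset of the identity: a R c with a ≠ c.
(A) axiom T: valid iff R is reflexive. R is not reflexive — not valid.
(B) Box p -> Box Box p is axiom 4; it is valid on a frame exactly when R is transitive. R is not transitive, so not valid.
(C) Dia Box p -> p (the dual of axiom B) characterises the symmetric frames. R is not symmetric — not valid.
(D) p -> Box p is equivalent to ◇p→p; it holds exactly when R ⊆ identity. Here R ⊄ identity — not valid.
(E) the dual of axiom 5: valid iff R is euclidean. R is not euclidean — not valid.

none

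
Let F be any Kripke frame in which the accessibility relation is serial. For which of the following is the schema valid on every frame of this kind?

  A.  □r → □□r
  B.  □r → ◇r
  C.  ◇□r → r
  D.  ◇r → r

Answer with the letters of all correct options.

(A) □r → □□r is axiom 4; it is valid on a frame exactly when R is transitive. Such an R need not be transitive, so not valid.
(B) □r → ◇r is axiom D; it is valid on a frame exactly when R is serial. Every such R is serial, so valid.
(C) ◇□r → r is the dual of axiom B, which corresponds to symmetry. Such an R need not be symmetric — not valid.
(D) ◇r → r (the converse of T) corresponds to R being a subset of the identity. Such an R need not be a subset of the identity, so not valid.

B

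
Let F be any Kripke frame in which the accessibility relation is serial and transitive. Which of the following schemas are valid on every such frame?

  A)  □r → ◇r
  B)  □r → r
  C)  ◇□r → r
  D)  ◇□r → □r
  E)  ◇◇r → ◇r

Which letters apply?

A, E

(A) □r → ◇r is axiom D, which corresponds to seriality. Every such R is serial — valid.
(B) □r → r (axiom T) characterises the reflexive frames. Such an R need not be reflexive — not valid.
(C) the dual of axiom B: valid iff R is symmetric. Such an R need not be symmetric — not valid.
(D) ◇□r → □r is the dual of axiom 5; it is valid on a frame exactly when R is euclidean. Such an R need not be euclidean, so not valid.
(E) ◇◇r → ◇r (the dual of axiom 4) characterises the transitive frames. Every such R is transitive — valid.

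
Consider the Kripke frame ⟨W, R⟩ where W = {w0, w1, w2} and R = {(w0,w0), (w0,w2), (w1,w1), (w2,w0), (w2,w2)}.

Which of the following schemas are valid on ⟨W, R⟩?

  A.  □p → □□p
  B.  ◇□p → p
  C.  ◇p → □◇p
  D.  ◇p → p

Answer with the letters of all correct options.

A, B, C

R is symmetric: every R-edge is matched by its reverse.
R is transitive: R is closed under composition.
R is euclidean: any two R-successors of the same world are R-related.
R is not a subset of the identity: w0 R w2 with w0 ≠ w2.
(A) axiom 4: valid iff R is transitive. R is transitive — valid.
(B) ◇□p → p (the dual of axiom B) characterises the symmetric frames. R is symmetric — valid.
(C) ◇p → □◇p (axiom 5) characterises the euclidean frames. R is euclidean — valid.
(D) ◇p → p (the converse of T) corresponds to R being a subset of the identity. Here R ⊄ identity, so not valid.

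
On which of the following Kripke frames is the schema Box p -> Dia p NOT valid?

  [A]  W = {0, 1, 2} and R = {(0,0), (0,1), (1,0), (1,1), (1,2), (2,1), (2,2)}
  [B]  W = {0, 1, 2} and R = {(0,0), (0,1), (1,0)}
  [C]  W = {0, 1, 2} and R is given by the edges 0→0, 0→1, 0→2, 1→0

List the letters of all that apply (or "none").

The schema Box p -> Dia p is axiom D; it is valid on a frame iff R is serial.
(A) R is serial (every world has an R-successor), so the schema is valid here.
(B) R is not serial (2 has no R-successor), so the schema fails here.
(C) R is not serial (2 has no R-successor), so the schema fails here.

B, C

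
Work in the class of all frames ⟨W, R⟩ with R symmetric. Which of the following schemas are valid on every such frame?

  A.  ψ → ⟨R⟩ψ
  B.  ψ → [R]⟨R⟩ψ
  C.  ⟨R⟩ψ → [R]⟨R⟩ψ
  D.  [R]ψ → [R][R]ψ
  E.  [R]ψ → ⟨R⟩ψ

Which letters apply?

B

(A) ψ → ⟨R⟩ψ is the dual of axiom T, which corresponds to reflexivity. Such an R need not be reflexive — not valid.
(B) ψ → [R]⟨R⟩ψ is axiom B, which corresponds to symmetry. Every such R is symmetric — valid.
(C) axiom 5: valid iff R is euclidean. Such an R need not be euclidean — not valid.
(D) [R]ψ → [R][R]ψ (axiom 4) characterises the transitive frames. Such an R need not be transitive — not valid.
(E) [R]ψ → ⟨R⟩ψ is axiom D; it is valid on a frame exactly when R is serial. Such an R need not be serial, so not valid.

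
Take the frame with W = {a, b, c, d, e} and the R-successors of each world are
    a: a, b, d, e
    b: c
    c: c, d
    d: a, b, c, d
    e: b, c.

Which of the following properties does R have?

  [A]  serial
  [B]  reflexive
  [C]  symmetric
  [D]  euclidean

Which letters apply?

A

(A) serial: every world has an R-successor.
(B) not reflexive: not b R b.
(C) not symmetric: a R b but not b R a.
(D) not euclidean: a R b and a R a but not b R a.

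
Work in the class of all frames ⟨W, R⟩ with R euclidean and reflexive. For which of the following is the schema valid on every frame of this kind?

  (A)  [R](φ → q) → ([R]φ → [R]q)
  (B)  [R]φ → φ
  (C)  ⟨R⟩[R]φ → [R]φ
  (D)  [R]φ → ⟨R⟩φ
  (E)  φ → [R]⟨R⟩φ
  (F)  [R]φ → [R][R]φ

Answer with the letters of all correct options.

A, B, C, D, E, F

A reflexive euclidean relation is also symmetric (from wRw and wRv the euclidean condition gives vRw) and hence transitive; it is an equivalence relation.
(A) [R](φ → q) → ([R]φ → [R]q) is the K axiom; it holds on all frames — valid.
(B) [R]φ → φ (axiom T) characterises the reflexive frames. Every such R is reflexive — valid.
(C) ⟨R⟩[R]φ → [R]φ is the dual of axiom 5, which corresponds to the euclidean property. Every such R is euclidean — valid.
(D) [R]φ → ⟨R⟩φ (axiom D) characterises the serial frames. Every such R is serial — valid.
(E) φ → [R]⟨R⟩φ is axiom B; it is valid on a frame exactly when R is symmetric. Every such R is symmetric, so valid.
(F) [R]φ → [R][R]φ (axiom 4) characterises the transitive frames. Every such R is transitive — valid.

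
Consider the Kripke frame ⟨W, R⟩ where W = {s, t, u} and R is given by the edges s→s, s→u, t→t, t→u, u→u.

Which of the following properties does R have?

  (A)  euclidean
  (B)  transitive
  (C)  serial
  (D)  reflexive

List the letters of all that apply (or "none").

(A) not euclidean: s R u and s R s but not u R s.
(B) transitive: R is closed under composition.
(C) serial: every world has an R-successor.
(D) reflexive: each world relates to itself.

B, C, D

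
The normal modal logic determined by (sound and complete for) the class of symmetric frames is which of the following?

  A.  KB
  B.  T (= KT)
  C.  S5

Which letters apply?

(A) KB is determined by exactly this class.
(B) T (= KT) is determined by the class of reflexive frames.
(C) S5 is determined by the class of reflexive, symmetric, and transitive frames.

A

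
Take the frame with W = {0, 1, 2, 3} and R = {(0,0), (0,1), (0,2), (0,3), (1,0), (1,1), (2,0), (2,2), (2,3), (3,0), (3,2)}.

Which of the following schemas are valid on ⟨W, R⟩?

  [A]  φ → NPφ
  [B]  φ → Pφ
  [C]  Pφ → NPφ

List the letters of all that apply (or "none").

A

R is not reflexive: not 3 R 3.
R is symmetric: every R-edge is matched by its reverse.
R is not euclidean: 0 R 1 and 0 R 2 but not 1 R 2.
(A) φ → NPφ is axiom B; it is valid on a frame exactly when R is symmetric. R is symmetric, so valid.
(B) the dual of axiom T: valid iff R is reflexive. R is not reflexive — not valid.
(C) axiom 5: valid iff R is euclidean. R is not euclidean — not valid.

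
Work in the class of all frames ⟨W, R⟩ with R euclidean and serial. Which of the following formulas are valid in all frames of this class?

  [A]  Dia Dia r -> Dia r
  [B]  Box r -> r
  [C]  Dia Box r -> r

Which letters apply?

none

(A) Dia Dia r -> Dia r (the dual of axiom 4) characterises the transitive frames. Such an R need not be transitive — not valid.
(B) Box r -> r (axiom T) characterises the reflexive frames. Such an R need not be reflexive — not valid.
(C) Dia Box r -> r is the dual of axiom B, which corresponds to symmetry. Such an R need not be symmetric — not valid.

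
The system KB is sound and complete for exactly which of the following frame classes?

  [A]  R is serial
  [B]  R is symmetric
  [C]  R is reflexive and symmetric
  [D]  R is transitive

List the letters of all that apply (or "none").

B

(A) this class determines D, not KB.
(B) KB is sound and complete for exactly this class.
(C) this class determines B (= KTB), not KB.
(D) this class determines K4, not KB.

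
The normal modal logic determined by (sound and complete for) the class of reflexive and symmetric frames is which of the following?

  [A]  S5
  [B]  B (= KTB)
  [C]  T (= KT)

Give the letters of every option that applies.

B

(A) S5 is determined by the class of reflexive, symmetric, and transitive frames.
(B) B (= KTB) is determined by exactly this class.
(C) T (= KT) is determined by the class of reflexive frames.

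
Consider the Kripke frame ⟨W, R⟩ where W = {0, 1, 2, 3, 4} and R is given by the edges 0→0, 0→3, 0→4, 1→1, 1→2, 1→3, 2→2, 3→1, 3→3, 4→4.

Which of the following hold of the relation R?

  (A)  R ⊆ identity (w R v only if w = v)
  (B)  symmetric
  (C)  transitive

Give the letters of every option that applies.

none

(A) not ⊆ identity: 0 R 3 with 0 ≠ 3.
(B) not symmetric: 0 R 3 but not 3 R 0.
(C) not transitive: 0 R 3 and 3 R 1 but not 0 R 1.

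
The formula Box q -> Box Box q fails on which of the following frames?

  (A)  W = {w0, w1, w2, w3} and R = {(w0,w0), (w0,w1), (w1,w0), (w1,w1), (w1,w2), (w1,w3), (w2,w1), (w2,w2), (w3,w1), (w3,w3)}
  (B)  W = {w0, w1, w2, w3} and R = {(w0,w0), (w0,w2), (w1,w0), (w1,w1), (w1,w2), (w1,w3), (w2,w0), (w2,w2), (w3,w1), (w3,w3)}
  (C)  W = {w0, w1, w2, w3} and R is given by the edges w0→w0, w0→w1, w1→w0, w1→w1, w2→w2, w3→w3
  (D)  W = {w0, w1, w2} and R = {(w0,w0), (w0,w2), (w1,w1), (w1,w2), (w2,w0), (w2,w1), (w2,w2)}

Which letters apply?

A, B, D

The schema Box q -> Box Box q is axiom 4; it is valid on a frame iff R is transitive.
(A) R is not transitive (w0 R w1 and w1 R w2 but not w0 R w2), so the schema fails here.
(B) R is not transitive (w3 R w1 and w1 R w0 but not w3 R w0), so the schema fails here.
(C) R is transitive (R is closed under composition), so the schema is valid here.
(D) R is not transitive (w0 R w2 and w2 R w1 but not w0 R w1), so the schema fails here.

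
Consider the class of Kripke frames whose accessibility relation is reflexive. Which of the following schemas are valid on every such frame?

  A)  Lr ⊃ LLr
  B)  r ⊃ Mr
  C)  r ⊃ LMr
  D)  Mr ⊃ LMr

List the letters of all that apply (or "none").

A reflexive relation is serial.
(A) Lr ⊃ LLr is axiom 4; it is valid on a frame exactly when R is transitive. Such an R need not be transitive, so not valid.
(B) r ⊃ Mr is the dual of axiom T, which corresponds to reflexivity. Every such R is reflexive — valid.
(C) r ⊃ LMr (axiom B) characterises the symmetric frames. Such an R need not be symmetric — not valid.
(D) Mr ⊃ LMr is axiom 5; it is valid on a frame exactly when R is euclidean. Such an R need not be euclidean, so not valid.

B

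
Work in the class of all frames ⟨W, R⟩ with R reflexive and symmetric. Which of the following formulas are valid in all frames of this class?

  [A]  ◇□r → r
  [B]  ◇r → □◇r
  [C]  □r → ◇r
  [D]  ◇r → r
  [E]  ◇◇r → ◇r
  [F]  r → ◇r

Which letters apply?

A, C, F

Reflexive relations are serial.
(A) ◇□r → r is the dual of axiom B; it is valid on a frame exactly when R is symmetric. Every such R is symmetric, so valid.
(B) ◇r → □◇r is axiom 5; it is valid on a frame exactly when R is euclidean. Such an R need not be euclidean, so not valid.
(C) □r → ◇r is axiom D; it is valid on a frame exactly when R is serial. Every such R is serial, so valid.
(D) ◇r → r (the converse of T) corresponds to R being a subset of the identity. Such an R need not be a subset of the identity, so not valid.
(E) ◇◇r → ◇r (the dual of axiom 4) characterises the transitive frames. Such an R need not be transitive — not valid.
(F) r → ◇r is the dual of axiom T, which corresponds to reflexivity. Every such R is reflexive — valid.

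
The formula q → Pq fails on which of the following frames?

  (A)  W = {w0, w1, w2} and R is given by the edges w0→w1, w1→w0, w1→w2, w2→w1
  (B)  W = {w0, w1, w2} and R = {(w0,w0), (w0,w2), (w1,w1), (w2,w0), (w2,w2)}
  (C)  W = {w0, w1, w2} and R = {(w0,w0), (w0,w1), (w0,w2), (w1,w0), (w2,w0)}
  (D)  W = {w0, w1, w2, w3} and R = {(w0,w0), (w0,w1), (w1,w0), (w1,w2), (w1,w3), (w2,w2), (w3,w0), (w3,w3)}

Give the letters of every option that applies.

The schema q → Pq is the dual of axiom T; it is valid on a frame iff R is reflexive.
(A) R is not reflexive (not w0 R w0), so the schema fails here.
(B) R is reflexive (each world relates to itself), so the schema is valid here.
(C) R is not reflexive (not w1 R w1), so the schema fails here.
(D) R is not reflexive (not w1 R w1), so the schema fails here.

A, C, D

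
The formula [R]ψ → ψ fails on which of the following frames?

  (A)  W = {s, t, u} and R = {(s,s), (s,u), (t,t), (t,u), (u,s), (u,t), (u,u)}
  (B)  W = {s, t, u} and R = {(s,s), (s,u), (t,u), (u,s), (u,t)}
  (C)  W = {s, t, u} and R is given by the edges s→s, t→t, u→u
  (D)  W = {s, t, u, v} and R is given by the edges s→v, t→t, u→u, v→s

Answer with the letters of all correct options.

The schema [R]ψ → ψ is axiom T; it is valid on a frame iff R is reflexive.
(A) R is reflexive (each world relates to itself), so the schema is valid here.
(B) R is not reflexive (not t R t), so the schema fails here.
(C) R is reflexive (each world relates to itself), so the schema is valid here.
(D) R is not reflexive (not s R s), so the schema fails here.

B, D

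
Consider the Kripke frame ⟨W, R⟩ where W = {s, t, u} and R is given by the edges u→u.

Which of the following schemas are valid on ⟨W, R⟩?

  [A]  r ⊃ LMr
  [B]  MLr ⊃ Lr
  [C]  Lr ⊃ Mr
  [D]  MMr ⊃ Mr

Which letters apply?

R is symmetric: every R-edge is matched by its reverse.
R is transitive: R is closed under composition.
R is euclidean: any two R-successors of the same world are R-related.
R is not serial: s has no R-successor.
(A) r ⊃ LMr is axiom B; it is valid on a frame exactly when R is symmetric. R is symmetric, so valid.
(B) MLr ⊃ Lr is the dual of axiom 5; it is valid on a frame exactly when R is euclidean. R is euclidean, so valid.
(C) Lr ⊃ Mr is axiom D, which corresponds to seriality. R is not serial — not valid.
(D) MMr ⊃ Mr (the dual of axiom 4) characterises the transitive frames. R is transitive — valid.

A, B, D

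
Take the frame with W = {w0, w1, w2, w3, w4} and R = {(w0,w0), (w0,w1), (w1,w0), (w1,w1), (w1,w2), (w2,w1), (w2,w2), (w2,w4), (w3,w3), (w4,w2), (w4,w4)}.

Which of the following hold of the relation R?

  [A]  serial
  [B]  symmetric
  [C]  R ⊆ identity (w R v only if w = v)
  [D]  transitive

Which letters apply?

(A) serial: every world has an R-successor.
(B) symmetric: every R-edge is matched by its reverse.
(C) not ⊆ identity: w0 R w1 with w0 ≠ w1.
(D) not transitive: w0 R w1 and w1 R w2 but not w0 R w2.

A, B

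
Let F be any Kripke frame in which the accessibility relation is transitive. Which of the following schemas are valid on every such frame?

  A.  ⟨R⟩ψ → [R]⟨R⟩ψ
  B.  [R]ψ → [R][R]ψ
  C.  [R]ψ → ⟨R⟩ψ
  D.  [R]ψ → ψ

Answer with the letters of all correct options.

(A) ⟨R⟩ψ → [R]⟨R⟩ψ (axiom 5) characterises the euclidean frames. Such an R need not be euclidean — not valid.
(B) [R]ψ → [R][R]ψ is axiom 4; it is valid on a frame exactly when R is transitive. Every such R is transitive, so valid.
(C) axiom D: valid iff R is serial. Such an R need not be serial — not valid.
(D) [R]ψ → ψ is axiom T; it is valid on a frame exactly when R is reflexive. Such an R need not be reflexive, so not valid.

B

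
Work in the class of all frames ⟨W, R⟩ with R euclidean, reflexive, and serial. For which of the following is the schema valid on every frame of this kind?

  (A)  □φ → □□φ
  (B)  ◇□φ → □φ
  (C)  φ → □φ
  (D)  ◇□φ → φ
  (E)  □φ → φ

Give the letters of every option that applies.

A, B, D, E

A relation that is euclidean, reflexive, and serial is also symmetric and transitive.
(A) □φ → □□φ is axiom 4, which corresponds to transitivity. Every such R is transitive — valid.
(B) the dual of axiom 5: valid iff R is euclidean. Every such R is euclidean — valid.
(C) φ → □φ is equivalent to ◇p→p; it holds exactly when R ⊆ identity. Such an R need not be a subset of the identity — not valid.
(D) ◇□φ → φ is the dual of axiom B, which corresponds to symmetry. Every such R is symmetric — valid.
(E) axiom T: valid iff R is reflexive. Every such R is reflexive — valid.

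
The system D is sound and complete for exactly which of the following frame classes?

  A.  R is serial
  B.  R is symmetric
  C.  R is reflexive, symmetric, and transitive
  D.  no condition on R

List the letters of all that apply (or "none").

A

(A) D is sound and complete for exactly this class.
(B) this class determines KB, not D.
(C) this class determines S5, not D.
(D) this class determines K, not D.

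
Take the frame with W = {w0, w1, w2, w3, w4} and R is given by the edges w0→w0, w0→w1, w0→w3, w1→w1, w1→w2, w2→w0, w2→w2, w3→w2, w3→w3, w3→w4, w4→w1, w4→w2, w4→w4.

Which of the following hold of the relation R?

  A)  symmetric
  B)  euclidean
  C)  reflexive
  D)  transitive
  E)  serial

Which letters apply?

(A) not symmetric: w0 R w1 but not w1 R w0.
(B) not euclidean: w0 R w1 and w0 R w0 but not w1 R w0.
(C) reflexive: each world relates to itself.
(D) not transitive: w0 R w1 and w1 R w2 but not w0 R w2.
(E) serial: every world has an R-successor.

C, E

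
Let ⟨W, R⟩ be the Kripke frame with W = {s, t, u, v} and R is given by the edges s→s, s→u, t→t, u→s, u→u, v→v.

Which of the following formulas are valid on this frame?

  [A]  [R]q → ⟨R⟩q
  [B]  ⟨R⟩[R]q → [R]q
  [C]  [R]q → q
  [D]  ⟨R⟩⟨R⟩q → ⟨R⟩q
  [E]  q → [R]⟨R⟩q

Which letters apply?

R is reflexive: each world relates to itself.
R is symmetric: every R-edge is matched by its reverse.
R is transitive: R is closed under composition.
R is euclidean: any two R-successors of the same world are R-related.
R is serial: every world has an R-successor.
(A) [R]q → ⟨R⟩q is axiom D, which corresponds to seriality. R is serial — valid.
(B) ⟨R⟩[R]q → [R]q is the dual of axiom 5, which corresponds to the euclidean property. R is euclidean — valid.
(C) [R]q → q is axiom T, which corresponds to reflexivity. R is reflexive — valid.
(D) ⟨R⟩⟨R⟩q → ⟨R⟩q is the dual of axiom 4; it is valid on a frame exactly when R is transitive. R is transitive, so valid.
(E) axiom B: valid iff R is symmetric. R is symmetric — valid.

A, B, C, D, E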